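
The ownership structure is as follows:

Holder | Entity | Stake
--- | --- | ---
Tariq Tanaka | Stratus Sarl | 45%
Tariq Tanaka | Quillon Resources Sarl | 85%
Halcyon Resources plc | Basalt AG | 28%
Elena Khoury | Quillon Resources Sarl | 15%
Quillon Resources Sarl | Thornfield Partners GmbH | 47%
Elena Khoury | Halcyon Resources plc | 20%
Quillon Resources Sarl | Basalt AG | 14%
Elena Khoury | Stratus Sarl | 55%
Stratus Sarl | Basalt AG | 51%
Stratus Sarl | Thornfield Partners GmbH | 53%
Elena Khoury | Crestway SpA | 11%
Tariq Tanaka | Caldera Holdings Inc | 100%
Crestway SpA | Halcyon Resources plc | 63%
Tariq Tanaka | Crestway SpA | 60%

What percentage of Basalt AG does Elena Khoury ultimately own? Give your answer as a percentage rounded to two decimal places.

Elena reaches Basalt along 4 paths.
Via Stratus: 55% × 51% = 28.05%.
Via Crestway → Halcyon: 11% × 63% × 28% = 1.9404%.
Via Halcyon: 20% × 28% = 5.6%.
Via Quillon: 15% × 14% = 2.1%.
Total: 28.05% + 1.9404% + 5.6% + 2.1% = 37.6904%.
Rounded: 37.69%.

37.69%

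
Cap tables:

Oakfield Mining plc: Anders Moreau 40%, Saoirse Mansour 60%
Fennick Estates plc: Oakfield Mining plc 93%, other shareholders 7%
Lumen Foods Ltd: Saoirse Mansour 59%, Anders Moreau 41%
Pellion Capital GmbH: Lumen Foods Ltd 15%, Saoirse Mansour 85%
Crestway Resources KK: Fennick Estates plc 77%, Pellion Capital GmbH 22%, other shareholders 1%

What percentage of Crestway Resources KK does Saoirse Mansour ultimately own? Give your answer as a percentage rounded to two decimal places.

63.61%

Saoirse reaches Crestway along 3 paths.
Via Oakfield → Fennick: 60% × 93% × 77% = 42.966%.
Via Lumen → Pellion: 59% × 15% × 22% = 1.947%.
Via Pellion: 85% × 22% = 18.7%.
Total: 42.966% + 1.947% + 18.7% = 63.613%.
Rounded: 63.61%.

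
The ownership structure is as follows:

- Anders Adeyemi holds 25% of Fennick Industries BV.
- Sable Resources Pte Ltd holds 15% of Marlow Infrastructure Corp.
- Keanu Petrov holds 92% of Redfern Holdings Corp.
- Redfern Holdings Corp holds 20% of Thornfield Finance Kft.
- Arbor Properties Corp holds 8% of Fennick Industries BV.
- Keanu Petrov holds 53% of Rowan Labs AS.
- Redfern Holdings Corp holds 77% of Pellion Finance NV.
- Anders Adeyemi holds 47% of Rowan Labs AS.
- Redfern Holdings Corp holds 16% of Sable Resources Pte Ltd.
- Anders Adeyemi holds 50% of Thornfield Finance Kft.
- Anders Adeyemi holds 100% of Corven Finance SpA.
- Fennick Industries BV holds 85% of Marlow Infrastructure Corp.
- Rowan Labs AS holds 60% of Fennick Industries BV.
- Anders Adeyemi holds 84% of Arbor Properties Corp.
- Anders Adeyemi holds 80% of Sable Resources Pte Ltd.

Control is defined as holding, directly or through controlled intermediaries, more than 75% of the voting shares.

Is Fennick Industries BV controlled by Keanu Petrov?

No

Keanu holds 92% of Redfern, so Keanu controls Redfern.
Redfern holds 77% of Pellion, so Keanu controls Pellion.
Neither Keanu nor any entity Keanu controls holds any voting interest in Fennick.
So Keanu does not control Fennick.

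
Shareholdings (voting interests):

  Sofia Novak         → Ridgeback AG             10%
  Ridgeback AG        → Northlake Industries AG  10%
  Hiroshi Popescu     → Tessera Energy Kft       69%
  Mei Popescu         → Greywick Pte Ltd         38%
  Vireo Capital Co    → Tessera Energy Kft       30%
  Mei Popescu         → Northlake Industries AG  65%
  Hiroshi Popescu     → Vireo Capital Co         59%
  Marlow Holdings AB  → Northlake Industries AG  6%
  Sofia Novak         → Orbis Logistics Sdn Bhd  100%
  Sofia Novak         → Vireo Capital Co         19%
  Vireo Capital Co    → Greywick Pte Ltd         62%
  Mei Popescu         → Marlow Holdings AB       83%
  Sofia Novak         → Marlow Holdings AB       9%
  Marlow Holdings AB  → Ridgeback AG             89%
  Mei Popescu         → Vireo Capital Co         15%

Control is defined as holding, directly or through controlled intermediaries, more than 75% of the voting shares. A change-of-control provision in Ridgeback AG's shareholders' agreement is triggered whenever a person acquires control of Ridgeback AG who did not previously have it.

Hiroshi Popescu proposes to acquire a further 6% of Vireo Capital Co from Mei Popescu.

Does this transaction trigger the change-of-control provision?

No

The purchase adds only to Hiroshi's holdings (Mei's stake shrinks), so Hiroshi is the only person who could newly come to control Ridgeback.
Hiroshi's largest direct stake is 69% in Tessera, which does not meet the threshold, so Hiroshi controls no company.
Neither Hiroshi nor any entity Hiroshi controls holds any voting interest in Ridgeback.
So before the transaction, Hiroshi does not control Ridgeback.
After the purchase, Hiroshi's direct stake in Vireo rises to 59% + 6% = 65%, and Mei's stake falls to 9%.
Hiroshi's side now holds 65% of Vireo, not > 75%, so Hiroshi still does not control Vireo.
After the transaction, neither Hiroshi nor any entity Hiroshi controls holds a voting interest in Ridgeback, so Hiroshi still does not control it.
No new person acquires control, so the clause is not triggered.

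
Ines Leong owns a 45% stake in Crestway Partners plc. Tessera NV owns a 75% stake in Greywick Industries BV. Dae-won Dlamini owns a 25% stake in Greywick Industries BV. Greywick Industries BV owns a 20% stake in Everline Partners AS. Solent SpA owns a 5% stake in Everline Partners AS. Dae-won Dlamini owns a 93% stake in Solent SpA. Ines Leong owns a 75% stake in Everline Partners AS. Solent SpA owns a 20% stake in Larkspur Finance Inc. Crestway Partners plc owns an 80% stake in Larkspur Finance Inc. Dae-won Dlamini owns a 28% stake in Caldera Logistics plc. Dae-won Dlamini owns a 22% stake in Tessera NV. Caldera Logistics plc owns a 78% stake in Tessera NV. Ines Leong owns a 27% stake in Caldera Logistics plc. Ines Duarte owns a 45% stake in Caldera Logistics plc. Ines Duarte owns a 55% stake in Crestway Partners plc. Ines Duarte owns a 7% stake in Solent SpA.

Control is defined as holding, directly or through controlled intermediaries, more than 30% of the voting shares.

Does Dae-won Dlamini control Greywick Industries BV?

No

Dae-won holds 93% of Solent, so Dae-won controls Solent.
In Greywick, Dae-won's side holds only 25%, not > 30%.
So Dae-won does not control Greywick.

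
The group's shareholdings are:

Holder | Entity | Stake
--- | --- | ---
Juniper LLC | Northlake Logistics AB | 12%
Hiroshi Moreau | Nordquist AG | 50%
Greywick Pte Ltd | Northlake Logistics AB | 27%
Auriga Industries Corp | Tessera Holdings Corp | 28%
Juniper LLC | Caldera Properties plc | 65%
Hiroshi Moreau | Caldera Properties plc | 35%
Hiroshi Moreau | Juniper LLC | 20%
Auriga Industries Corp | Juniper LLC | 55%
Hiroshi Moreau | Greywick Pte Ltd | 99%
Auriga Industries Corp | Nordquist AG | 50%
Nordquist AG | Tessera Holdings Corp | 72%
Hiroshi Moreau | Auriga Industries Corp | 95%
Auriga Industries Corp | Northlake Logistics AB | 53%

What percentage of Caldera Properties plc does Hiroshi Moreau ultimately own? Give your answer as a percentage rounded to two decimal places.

81.96%

Hiroshi reaches Caldera along 3 paths.
Direct stake: 35% = 35%.
Via Auriga → Juniper: 95% × 55% × 65% = 33.9625%.
Via Juniper: 20% × 65% = 13%.
Total: 35% + 33.9625% + 13% = 81.9625%.
Rounded: 81.96%.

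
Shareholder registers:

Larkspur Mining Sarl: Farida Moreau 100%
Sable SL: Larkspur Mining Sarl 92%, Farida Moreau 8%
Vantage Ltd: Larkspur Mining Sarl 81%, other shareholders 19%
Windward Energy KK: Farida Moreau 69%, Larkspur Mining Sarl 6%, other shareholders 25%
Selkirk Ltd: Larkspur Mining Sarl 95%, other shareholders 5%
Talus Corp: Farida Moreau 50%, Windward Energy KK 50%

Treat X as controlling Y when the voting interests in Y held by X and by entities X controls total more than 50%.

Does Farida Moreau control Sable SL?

Farida holds 100% of Larkspur, so Farida controls Larkspur.
Larkspur and Farida together hold 92% + 8% = 100% of Sable, so Farida controls Sable.

Yes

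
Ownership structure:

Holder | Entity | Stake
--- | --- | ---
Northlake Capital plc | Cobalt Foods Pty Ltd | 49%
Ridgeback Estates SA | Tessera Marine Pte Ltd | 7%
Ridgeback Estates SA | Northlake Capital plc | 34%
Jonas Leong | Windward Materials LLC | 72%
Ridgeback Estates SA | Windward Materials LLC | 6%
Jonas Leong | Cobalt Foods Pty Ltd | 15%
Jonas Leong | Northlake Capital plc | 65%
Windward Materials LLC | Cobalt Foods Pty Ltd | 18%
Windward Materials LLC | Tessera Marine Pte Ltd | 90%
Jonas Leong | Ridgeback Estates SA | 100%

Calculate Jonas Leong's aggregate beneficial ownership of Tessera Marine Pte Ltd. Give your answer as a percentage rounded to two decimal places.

Jonas reaches Tessera along 3 paths.
Via Ridgeback → Windward: 100% × 6% × 90% = 5.4%.
Via Windward: 72% × 90% = 64.8%.
Via Ridgeback: 100% × 7% = 7%.
Total: 5.4% + 64.8% + 7% = 77.2%.
Rounded: 77.20%.

77.20%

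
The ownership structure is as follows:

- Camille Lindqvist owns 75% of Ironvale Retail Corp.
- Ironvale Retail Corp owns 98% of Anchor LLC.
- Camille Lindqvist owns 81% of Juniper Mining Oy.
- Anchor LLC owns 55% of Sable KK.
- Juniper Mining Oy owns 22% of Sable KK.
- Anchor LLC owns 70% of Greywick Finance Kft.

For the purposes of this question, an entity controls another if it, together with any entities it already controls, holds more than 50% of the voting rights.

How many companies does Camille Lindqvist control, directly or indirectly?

Camille holds 75% of Ironvale, so Camille controls Ironvale.
Ironvale holds 98% of Anchor, so Camille controls Anchor.
Camille holds 81% of Juniper, so Camille controls Juniper.
Anchor and Juniper together hold 55% + 22% = 77% of Sable, so Camille controls Sable.
Anchor holds 70% of Greywick, so Camille controls Greywick.
Camille controls 5 companies.

5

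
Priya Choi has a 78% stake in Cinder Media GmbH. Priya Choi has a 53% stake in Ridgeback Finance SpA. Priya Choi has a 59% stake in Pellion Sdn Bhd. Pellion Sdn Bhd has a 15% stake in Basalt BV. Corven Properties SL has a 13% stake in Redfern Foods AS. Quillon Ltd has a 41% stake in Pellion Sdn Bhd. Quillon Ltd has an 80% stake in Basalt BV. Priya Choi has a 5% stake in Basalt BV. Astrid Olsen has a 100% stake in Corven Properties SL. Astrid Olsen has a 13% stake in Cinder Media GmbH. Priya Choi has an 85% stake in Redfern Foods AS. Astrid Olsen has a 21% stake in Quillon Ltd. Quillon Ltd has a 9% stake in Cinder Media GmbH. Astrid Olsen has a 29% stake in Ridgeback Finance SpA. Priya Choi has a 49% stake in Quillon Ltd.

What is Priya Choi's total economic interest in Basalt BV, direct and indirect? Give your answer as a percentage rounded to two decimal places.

Priya reaches Basalt along 4 paths.
Via Pellion: 59% × 15% = 8.85%.
Via Quillon → Pellion: 49% × 41% × 15% = 3.0135%.
Via Quillon: 49% × 80% = 39.2%.
Direct stake: 5% = 5%.
Total: 8.85% + 3.0135% + 39.2% + 5% = 56.0635%.
Rounded: 56.06%.

56.06%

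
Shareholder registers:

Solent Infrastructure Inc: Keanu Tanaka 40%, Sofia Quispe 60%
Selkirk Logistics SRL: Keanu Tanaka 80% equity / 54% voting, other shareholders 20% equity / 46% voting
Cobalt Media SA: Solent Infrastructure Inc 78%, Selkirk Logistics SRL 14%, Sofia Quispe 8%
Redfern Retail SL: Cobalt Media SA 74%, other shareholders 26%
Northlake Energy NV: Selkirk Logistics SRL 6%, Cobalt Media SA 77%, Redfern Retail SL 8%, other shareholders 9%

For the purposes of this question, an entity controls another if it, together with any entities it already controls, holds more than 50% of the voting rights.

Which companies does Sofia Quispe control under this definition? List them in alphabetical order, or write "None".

Cobalt Media SA, Northlake Energy NV, Redfern Retail SL, Solent Infrastructure Inc

Sofia holds 60% of Solent, so Sofia controls Solent.
Solent and Sofia together hold 78% + 8% = 86% of Cobalt, so Sofia controls Cobalt.
Cobalt holds 74% of Redfern, so Sofia controls Redfern.
Cobalt and Redfern together hold 77% + 8% = 85% of Northlake, so Sofia controls Northlake.
No other company's threshold is met.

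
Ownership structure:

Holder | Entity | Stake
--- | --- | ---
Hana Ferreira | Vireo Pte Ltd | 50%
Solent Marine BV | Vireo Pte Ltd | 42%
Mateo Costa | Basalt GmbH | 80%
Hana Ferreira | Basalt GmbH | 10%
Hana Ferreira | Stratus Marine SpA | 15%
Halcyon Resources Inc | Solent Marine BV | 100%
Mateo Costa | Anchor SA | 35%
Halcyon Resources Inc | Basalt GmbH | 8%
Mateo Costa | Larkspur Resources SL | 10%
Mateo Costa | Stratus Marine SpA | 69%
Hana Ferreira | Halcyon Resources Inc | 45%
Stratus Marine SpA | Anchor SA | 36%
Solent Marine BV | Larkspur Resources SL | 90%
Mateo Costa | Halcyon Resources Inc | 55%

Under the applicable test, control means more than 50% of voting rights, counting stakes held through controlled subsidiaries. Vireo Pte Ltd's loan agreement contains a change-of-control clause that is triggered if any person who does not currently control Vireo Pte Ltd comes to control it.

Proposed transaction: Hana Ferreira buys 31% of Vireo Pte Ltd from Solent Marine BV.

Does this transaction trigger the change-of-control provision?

The purchase adds only to Hana's holdings (Solent's stake shrinks), so Hana is the only person who could newly come to control Vireo.
Hana's largest direct stake is 50% in Vireo, which does not meet the threshold, so Hana controls no company.
In Vireo, Hana's side holds only 50%, not > 50%.
So before the transaction, Hana does not control Vireo.
After the purchase, Hana's direct stake in Vireo rises to 50% + 31% = 81%, and Solent's stake falls to 11%.
Hana holds 81% of Vireo, so Hana controls Vireo.
Hana did not control Vireo before and does after, so the clause is triggered.

Yes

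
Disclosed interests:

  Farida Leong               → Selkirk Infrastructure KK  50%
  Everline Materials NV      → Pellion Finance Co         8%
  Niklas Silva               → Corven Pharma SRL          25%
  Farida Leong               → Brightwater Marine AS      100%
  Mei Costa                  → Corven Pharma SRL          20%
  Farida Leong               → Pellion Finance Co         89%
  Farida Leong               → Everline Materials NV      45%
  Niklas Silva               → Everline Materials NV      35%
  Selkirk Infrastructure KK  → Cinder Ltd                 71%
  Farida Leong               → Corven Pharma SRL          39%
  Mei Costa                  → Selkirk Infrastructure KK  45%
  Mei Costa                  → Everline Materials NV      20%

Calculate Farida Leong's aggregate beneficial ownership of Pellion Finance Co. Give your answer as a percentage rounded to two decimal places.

92.60%

Farida reaches Pellion along 2 paths.
Via Everline: 45% × 8% = 3.6%.
Direct stake: 89% = 89%.
Total: 3.6% + 89% = 92.6%.
Rounded: 92.60%.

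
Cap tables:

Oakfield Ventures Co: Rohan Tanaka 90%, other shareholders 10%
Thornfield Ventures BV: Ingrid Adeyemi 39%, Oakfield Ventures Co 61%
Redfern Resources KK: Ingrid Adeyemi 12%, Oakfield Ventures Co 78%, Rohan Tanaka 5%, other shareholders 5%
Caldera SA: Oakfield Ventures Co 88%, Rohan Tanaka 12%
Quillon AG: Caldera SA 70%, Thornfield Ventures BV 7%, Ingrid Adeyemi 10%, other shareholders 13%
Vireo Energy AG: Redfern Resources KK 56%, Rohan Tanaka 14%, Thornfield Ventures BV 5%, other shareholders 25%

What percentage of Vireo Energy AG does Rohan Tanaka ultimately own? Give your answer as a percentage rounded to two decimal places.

Rohan reaches Vireo along 4 paths.
Via Oakfield → Redfern: 90% × 78% × 56% = 39.312%.
Via Redfern: 5% × 56% = 2.8%.
Direct stake: 14% = 14%.
Via Oakfield → Thornfield: 90% × 61% × 5% = 2.745%.
Total: 39.312% + 2.8% + 14% + 2.745% = 58.857%.
Rounded: 58.86%.

58.86%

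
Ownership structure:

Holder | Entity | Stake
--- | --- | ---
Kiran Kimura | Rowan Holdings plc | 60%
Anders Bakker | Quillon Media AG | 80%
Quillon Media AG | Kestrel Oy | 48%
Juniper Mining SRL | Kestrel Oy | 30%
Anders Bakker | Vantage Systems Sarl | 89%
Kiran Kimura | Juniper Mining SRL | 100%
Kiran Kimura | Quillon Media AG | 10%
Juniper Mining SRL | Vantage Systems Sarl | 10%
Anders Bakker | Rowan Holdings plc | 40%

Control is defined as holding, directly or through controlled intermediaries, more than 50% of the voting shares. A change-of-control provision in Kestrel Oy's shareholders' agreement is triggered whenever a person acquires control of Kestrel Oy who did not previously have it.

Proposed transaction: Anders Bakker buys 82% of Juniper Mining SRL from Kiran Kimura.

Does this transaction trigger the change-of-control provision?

Yes

The purchase adds only to Anders's holdings (Kiran's stake shrinks), so Anders is the only person who could newly come to control Kestrel.
Anders holds 80% of Quillon, so Anders controls Quillon.
Anders holds 89% of Vantage, so Anders controls Vantage.
In Kestrel, Anders's side holds only 48%, not > 50%.
So before the transaction, Anders does not control Kestrel.
After the purchase, Anders holds 82% of Juniper directly, and Kiran's stake falls to 18%.
Anders holds 82% of Juniper, so Anders controls Juniper.
Juniper and Quillon together hold 30% + 48% = 78% of Kestrel, so Anders controls Kestrel.
Anders did not control Kestrel before and does after, so the clause is triggered.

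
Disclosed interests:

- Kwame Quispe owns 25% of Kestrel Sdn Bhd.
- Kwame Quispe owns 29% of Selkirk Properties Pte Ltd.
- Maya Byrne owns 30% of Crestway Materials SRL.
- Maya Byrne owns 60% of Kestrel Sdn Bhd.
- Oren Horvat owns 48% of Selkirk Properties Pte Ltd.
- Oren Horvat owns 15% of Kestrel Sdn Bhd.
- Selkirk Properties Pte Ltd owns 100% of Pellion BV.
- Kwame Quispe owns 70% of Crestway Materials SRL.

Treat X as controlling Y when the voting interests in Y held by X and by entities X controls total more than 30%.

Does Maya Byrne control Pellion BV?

Maya holds 60% of Kestrel, so Maya controls Kestrel.
Neither Maya nor any entity Maya controls holds any voting interest in Pellion.
So Maya does not control Pellion.

No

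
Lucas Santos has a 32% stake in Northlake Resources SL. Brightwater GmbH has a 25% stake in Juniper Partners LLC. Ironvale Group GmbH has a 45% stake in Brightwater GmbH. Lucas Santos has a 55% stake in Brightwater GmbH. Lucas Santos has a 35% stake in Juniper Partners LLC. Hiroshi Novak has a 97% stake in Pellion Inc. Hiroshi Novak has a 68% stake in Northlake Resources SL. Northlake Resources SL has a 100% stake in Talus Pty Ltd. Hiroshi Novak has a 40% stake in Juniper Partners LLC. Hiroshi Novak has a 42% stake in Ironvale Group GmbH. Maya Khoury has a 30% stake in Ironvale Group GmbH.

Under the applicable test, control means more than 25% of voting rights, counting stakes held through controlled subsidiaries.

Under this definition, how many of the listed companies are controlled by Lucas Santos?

4

Lucas holds 32% of Northlake, so Lucas controls Northlake.
Lucas holds 55% of Brightwater, so Lucas controls Brightwater.
Brightwater and Lucas together hold 25% + 35% = 60% of Juniper, so Lucas controls Juniper.
Northlake holds 100% of Talus, so Lucas controls Talus.
No other company's threshold is met.
Lucas controls 4 companies.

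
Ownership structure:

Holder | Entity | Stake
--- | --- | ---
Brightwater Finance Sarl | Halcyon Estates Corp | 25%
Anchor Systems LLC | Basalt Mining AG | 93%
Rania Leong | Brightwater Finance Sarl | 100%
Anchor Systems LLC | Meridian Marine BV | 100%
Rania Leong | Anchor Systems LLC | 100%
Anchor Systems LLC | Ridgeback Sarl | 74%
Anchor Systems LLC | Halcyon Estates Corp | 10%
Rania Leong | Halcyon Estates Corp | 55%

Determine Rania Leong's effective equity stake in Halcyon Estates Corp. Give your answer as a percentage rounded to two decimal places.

Rania reaches Halcyon along 3 paths.
Direct stake: 55% = 55%.
Via Brightwater: 100% × 25% = 25%.
Via Anchor: 100% × 10% = 10%.
Total: 55% + 25% + 10% = 90%.
Rounded: 90.00%.

90.00%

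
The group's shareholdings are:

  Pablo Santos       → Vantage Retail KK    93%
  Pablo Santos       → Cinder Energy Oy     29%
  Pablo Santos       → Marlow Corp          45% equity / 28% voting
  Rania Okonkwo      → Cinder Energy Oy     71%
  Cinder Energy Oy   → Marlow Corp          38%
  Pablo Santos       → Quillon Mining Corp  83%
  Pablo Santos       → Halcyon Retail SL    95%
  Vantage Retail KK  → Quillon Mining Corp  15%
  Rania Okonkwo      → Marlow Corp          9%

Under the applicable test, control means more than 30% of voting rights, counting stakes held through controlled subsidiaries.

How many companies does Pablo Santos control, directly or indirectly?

3

Pablo holds 95% of Halcyon, so Pablo controls Halcyon.
Pablo holds 93% of Vantage, so Pablo controls Vantage.
Pablo and Vantage together hold 83% + 15% = 98% of Quillon, so Pablo controls Quillon.
No other company's threshold is met.
Pablo controls 3 companies.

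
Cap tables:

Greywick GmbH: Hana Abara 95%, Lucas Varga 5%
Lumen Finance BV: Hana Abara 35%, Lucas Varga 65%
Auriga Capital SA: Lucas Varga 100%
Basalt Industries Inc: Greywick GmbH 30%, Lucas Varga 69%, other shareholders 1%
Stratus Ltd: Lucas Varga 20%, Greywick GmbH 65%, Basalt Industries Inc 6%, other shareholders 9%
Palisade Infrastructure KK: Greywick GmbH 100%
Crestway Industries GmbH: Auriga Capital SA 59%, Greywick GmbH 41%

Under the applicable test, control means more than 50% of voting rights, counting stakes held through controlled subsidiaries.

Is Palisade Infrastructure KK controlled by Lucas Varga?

Lucas holds 65% of Lumen, so Lucas controls Lumen.
Lucas holds 100% of Auriga, so Lucas controls Auriga.
Lucas holds 69% of Basalt, so Lucas controls Basalt.
Auriga holds 59% of Crestway, so Lucas controls Crestway.
Neither Lucas nor any entity Lucas controls holds any voting interest in Palisade.
So Lucas does not control Palisade.

No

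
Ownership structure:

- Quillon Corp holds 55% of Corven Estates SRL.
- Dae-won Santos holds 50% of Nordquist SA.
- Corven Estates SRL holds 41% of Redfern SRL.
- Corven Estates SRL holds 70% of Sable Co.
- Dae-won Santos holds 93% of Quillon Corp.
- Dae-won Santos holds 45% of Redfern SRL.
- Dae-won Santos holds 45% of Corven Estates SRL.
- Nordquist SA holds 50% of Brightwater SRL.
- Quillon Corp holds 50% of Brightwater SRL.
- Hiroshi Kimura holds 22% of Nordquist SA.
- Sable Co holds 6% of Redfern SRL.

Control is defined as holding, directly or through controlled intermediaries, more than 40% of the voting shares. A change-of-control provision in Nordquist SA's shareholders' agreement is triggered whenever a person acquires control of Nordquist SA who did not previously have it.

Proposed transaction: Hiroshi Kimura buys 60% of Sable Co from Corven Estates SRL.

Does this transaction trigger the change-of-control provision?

The purchase adds only to Hiroshi's holdings (Corven's stake shrinks), so Hiroshi is the only person who could newly come to control Nordquist.
Hiroshi's largest direct stake is 22% in Nordquist, which does not meet the threshold, so Hiroshi controls no company.
In Nordquist, Hiroshi's side holds only 22%, not > 40%.
So before the transaction, Hiroshi does not control Nordquist.
After the purchase, Hiroshi holds 60% of Sable directly, and Corven's stake falls to 10%.
Hiroshi holds 60% of Sable, so Hiroshi controls Sable.
After the transaction, Hiroshi's side holds 22% of Nordquist, not > 40%, so Hiroshi still does not control Nordquist.
No new person acquires control, so the clause is not triggered.

No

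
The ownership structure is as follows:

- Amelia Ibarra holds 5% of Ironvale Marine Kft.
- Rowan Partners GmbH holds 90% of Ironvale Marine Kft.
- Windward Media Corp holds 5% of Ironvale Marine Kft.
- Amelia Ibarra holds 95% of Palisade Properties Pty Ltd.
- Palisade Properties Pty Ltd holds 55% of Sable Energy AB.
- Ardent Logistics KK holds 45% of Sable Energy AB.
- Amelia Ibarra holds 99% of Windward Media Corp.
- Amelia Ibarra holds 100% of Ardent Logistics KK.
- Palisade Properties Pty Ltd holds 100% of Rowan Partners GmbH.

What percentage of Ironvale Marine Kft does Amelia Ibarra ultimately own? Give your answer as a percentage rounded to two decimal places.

95.45%

Amelia reaches Ironvale along 3 paths.
Via Windward: 99% × 5% = 4.95%.
Direct stake: 5% = 5%.
Via Palisade → Rowan: 95% × 100% × 90% = 85.5%.
Total: 4.95% + 5% + 85.5% = 95.45%.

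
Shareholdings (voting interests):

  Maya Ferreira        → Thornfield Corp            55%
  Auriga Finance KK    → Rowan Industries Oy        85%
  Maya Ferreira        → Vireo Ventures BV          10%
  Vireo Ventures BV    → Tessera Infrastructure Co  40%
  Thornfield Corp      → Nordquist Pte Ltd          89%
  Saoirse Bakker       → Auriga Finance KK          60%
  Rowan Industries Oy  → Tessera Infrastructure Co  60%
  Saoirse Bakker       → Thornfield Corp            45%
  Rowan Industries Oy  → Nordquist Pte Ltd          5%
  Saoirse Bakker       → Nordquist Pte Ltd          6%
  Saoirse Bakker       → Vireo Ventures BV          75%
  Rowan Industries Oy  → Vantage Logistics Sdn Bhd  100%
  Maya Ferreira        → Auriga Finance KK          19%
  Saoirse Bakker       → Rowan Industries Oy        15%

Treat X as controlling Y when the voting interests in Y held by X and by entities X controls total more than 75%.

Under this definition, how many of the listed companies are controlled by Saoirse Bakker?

0

Saoirse's largest direct stake is 75% in Vireo, which does not meet the threshold.
Saoirse controls 0 companies.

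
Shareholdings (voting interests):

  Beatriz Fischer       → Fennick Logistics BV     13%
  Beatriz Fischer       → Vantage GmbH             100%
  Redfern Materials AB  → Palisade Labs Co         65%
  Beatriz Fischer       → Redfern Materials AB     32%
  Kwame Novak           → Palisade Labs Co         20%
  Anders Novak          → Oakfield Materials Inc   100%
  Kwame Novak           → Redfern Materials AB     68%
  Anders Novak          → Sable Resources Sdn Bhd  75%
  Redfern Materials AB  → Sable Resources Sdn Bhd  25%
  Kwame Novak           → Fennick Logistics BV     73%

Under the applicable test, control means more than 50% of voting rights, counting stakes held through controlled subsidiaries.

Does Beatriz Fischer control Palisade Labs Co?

No

Beatriz holds 100% of Vantage, so Beatriz controls Vantage.
Neither Beatriz nor any entity Beatriz controls holds any voting interest in Palisade.
So Beatriz does not control Palisade.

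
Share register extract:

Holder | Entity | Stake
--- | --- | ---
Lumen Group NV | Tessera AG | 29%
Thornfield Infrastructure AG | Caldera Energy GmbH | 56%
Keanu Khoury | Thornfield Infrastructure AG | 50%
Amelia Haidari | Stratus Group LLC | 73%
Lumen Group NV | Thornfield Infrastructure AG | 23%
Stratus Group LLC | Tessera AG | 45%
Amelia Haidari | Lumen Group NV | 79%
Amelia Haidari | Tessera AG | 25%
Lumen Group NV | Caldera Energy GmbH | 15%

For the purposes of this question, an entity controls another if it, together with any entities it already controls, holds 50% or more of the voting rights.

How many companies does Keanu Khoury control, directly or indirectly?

Keanu holds 50% of Thornfield, so Keanu controls Thornfield.
Thornfield holds 56% of Caldera, so Keanu controls Caldera.
No other company's threshold is met.
Keanu controls 2 companies.

2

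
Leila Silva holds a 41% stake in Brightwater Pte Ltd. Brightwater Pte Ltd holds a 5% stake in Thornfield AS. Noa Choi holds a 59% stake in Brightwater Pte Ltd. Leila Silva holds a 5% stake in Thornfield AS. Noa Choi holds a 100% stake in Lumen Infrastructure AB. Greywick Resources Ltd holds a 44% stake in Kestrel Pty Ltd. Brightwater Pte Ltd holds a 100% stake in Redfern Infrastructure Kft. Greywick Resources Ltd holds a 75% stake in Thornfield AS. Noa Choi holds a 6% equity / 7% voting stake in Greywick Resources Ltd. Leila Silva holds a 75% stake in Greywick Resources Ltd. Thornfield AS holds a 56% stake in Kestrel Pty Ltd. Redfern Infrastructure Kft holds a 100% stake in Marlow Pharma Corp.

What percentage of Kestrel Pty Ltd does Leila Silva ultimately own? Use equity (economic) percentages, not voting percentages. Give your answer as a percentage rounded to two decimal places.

Leila reaches Kestrel along 4 paths.
Via Brightwater → Thornfield: 41% × 5% × 56% = 1.148%.
Via Greywick → Thornfield: 75% × 75% × 56% = 31.5%.
Via Thornfield: 5% × 56% = 2.8%.
Via Greywick: 75% × 44% = 33%.
Total: 1.148% + 31.5% + 2.8% + 33% = 68.448%.
Rounded: 68.45%.

68.45%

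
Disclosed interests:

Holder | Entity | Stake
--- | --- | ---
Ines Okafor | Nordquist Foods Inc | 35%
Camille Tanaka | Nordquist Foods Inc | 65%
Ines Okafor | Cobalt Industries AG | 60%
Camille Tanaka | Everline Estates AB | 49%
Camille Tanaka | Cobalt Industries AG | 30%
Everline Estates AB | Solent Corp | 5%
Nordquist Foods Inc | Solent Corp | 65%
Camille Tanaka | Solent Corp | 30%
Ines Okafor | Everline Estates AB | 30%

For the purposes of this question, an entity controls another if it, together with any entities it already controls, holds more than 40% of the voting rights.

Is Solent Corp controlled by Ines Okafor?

No

Ines holds 60% of Cobalt, so Ines controls Cobalt.
Neither Ines nor any entity Ines controls holds any voting interest in Solent.
So Ines does not control Solent.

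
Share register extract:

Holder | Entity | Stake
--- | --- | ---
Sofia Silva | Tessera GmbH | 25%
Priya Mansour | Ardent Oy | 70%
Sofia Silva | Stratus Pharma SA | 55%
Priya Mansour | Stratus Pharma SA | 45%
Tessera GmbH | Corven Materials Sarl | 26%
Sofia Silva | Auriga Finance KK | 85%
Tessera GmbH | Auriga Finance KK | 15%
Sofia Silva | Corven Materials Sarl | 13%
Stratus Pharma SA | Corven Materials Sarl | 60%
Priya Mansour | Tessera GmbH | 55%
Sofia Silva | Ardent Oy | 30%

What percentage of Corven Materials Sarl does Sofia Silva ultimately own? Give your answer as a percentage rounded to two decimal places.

Sofia reaches Corven along 3 paths.
Via Stratus: 55% × 60% = 33%.
Via Tessera: 25% × 26% = 6.5%.
Direct stake: 13% = 13%.
Total: 33% + 6.5% + 13% = 52.5%.
Rounded: 52.50%.

52.50%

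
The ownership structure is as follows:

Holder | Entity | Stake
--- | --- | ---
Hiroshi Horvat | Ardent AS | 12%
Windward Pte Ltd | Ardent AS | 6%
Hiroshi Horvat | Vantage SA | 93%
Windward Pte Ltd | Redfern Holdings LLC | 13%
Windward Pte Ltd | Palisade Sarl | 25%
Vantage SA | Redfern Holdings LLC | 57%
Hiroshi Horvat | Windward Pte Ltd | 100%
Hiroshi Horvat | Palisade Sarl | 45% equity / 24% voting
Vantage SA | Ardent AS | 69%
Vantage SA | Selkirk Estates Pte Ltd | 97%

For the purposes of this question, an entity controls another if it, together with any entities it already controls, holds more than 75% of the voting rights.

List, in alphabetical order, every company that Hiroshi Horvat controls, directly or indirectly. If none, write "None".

Ardent AS, Selkirk Estates Pte Ltd, Vantage SA, Windward Pte Ltd

Hiroshi holds 93% of Vantage, so Hiroshi controls Vantage.
Vantage holds 97% of Selkirk, so Hiroshi controls Selkirk.
Hiroshi holds 100% of Windward, so Hiroshi controls Windward.
Vantage and Windward and Hiroshi together hold 69% + 6% + 12% = 87% of Ardent, so Hiroshi controls Ardent.
No other company's threshold is met.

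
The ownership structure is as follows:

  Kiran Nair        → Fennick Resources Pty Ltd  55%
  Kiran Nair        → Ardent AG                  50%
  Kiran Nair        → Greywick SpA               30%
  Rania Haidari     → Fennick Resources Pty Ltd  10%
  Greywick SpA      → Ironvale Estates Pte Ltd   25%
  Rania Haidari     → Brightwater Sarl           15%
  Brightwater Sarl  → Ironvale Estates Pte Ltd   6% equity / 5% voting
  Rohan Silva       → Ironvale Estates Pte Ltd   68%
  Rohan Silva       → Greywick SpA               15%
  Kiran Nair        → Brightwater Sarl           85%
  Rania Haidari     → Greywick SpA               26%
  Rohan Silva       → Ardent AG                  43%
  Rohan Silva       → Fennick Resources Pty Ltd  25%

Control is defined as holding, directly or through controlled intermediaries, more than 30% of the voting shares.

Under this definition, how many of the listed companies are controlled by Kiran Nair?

3

Kiran holds 55% of Fennick, so Kiran controls Fennick.
Kiran holds 85% of Brightwater, so Kiran controls Brightwater.
Kiran holds 50% of Ardent, so Kiran controls Ardent.
No other company's threshold is met.
Kiran controls 3 companies.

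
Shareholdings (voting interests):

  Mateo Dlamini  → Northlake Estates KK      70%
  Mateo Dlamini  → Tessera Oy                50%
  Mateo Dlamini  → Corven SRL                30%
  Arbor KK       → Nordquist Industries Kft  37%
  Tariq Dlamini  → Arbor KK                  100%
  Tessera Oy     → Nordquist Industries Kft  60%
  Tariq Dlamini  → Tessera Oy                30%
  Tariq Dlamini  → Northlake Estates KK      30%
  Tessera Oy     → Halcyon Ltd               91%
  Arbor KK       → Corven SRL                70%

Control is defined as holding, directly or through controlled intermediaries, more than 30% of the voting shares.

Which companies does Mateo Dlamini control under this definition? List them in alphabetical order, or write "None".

Mateo holds 70% of Northlake, so Mateo controls Northlake.
Mateo holds 50% of Tessera, so Mateo controls Tessera.
Tessera holds 60% of Nordquist, so Mateo controls Nordquist.
Tessera holds 91% of Halcyon, so Mateo controls Halcyon.
No other company's threshold is met.

Halcyon Ltd, Nordquist Industries Kft, Northlake Estates KK, Tessera Oy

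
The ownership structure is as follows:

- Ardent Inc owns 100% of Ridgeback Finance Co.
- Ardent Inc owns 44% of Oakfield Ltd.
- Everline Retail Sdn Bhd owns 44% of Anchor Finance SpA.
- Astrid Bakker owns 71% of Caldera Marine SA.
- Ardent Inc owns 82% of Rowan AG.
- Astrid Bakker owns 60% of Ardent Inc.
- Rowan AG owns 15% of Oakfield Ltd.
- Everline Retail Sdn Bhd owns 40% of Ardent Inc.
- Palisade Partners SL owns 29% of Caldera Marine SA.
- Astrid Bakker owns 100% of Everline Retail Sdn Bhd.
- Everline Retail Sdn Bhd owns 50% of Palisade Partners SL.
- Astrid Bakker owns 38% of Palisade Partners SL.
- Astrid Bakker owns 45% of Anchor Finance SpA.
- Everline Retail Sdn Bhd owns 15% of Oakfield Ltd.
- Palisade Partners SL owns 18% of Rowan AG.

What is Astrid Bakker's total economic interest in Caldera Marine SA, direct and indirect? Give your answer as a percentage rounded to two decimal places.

96.52%

Astrid reaches Caldera along 3 paths.
Via Palisade: 38% × 29% = 11.02%.
Via Everline → Palisade: 100% × 50% × 29% = 14.5%.
Direct stake: 71% = 71%.
Total: 11.02% + 14.5% + 71% = 96.52%.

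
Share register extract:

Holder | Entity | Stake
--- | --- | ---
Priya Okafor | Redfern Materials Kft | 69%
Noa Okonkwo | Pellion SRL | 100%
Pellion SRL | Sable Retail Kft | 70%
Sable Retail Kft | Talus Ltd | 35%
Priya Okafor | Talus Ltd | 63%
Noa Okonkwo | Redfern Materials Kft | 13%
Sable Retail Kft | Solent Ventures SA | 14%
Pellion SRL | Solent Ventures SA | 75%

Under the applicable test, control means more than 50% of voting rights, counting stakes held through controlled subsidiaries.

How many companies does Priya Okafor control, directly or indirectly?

Priya holds 69% of Redfern, so Priya controls Redfern.
Priya holds 63% of Talus, so Priya controls Talus.
No other company's threshold is met.
Priya controls 2 companies.

2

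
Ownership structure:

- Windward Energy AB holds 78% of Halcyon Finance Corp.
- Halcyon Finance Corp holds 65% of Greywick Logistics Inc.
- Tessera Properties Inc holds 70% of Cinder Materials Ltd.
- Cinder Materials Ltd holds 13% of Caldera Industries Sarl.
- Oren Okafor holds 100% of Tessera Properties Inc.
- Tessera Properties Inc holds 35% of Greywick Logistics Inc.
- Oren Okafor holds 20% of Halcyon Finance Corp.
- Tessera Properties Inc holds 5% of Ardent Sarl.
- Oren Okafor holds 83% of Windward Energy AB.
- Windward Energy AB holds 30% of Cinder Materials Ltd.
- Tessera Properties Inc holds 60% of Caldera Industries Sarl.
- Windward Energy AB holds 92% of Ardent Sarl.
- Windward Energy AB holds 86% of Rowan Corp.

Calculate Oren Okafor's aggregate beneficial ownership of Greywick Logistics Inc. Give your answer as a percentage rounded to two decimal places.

Oren reaches Greywick along 3 paths.
Via Windward → Halcyon: 83% × 78% × 65% = 42.081%.
Via Halcyon: 20% × 65% = 13%.
Via Tessera: 100% × 35% = 35%.
Total: 42.081% + 13% + 35% = 90.081%.
Rounded: 90.08%.

90.08%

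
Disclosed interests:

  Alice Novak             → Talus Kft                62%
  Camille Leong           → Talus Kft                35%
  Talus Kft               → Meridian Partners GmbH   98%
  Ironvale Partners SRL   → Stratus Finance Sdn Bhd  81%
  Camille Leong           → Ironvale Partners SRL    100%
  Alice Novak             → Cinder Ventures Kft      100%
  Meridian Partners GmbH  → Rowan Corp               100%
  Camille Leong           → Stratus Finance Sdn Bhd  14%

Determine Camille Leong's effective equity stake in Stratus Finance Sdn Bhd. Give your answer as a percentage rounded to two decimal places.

Camille reaches Stratus along 2 paths.
Via Ironvale: 100% × 81% = 81%.
Direct stake: 14% = 14%.
Total: 81% + 14% = 95%.
Rounded: 95.00%.

95.00%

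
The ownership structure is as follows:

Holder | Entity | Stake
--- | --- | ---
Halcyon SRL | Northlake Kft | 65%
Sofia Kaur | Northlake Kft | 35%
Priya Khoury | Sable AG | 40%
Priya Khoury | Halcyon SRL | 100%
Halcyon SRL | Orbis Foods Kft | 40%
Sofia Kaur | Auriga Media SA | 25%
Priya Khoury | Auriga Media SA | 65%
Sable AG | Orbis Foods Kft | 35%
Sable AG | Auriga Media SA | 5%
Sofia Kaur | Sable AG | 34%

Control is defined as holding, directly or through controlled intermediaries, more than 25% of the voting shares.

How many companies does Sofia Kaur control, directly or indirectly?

4

Sofia holds 34% of Sable, so Sofia controls Sable.
Sable holds 35% of Orbis, so Sofia controls Orbis.
Sable and Sofia together hold 5% + 25% = 30% of Auriga, so Sofia controls Auriga.
Sofia holds 35% of Northlake, so Sofia controls Northlake.
No other company's threshold is met.
Sofia controls 4 companies.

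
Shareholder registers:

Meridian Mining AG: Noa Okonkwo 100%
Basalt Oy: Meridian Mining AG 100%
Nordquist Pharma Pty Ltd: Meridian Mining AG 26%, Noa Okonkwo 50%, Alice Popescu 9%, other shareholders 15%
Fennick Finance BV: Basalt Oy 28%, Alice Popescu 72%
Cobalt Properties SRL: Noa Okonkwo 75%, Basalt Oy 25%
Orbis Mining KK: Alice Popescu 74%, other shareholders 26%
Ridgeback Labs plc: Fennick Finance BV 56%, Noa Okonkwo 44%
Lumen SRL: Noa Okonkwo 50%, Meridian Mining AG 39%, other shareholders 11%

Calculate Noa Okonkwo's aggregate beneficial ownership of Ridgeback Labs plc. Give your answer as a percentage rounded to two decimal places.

Noa reaches Ridgeback along 2 paths.
Via Meridian → Basalt → Fennick: 100% × 100% × 28% × 56% = 15.68%.
Direct stake: 44% = 44%.
Total: 15.68% + 44% = 59.68%.

59.68%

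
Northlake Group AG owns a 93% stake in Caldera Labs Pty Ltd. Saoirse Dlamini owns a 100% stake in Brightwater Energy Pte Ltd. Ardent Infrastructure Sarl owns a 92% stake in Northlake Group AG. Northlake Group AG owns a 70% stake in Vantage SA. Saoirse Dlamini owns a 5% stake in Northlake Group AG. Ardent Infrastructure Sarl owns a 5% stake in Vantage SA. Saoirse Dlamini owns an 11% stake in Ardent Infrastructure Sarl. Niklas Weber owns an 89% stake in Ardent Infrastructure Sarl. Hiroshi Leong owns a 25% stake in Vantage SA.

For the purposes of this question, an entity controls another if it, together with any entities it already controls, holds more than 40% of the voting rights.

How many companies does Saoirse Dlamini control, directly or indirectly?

Saoirse holds 100% of Brightwater, so Saoirse controls Brightwater.
No other company's threshold is met.
Saoirse controls 1 company.

1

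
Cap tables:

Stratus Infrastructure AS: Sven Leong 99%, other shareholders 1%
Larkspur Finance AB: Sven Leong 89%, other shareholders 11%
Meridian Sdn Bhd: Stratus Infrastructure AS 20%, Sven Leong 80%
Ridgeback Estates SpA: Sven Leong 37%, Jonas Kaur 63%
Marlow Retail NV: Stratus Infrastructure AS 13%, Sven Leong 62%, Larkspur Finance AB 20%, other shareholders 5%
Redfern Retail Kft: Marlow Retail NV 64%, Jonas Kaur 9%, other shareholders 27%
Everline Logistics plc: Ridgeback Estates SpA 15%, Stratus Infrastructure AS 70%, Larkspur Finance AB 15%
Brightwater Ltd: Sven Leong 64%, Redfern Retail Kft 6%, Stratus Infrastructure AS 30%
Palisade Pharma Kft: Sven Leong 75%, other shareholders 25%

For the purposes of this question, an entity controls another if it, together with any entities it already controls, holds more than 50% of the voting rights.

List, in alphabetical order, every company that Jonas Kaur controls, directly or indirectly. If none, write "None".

Jonas holds 63% of Ridgeback, so Jonas controls Ridgeback.
No other company's threshold is met.

Ridgeback Estates SpA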